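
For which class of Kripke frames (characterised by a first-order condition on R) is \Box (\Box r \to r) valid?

Suppose □(□r→r) is valid. Take Rxy and set V(r)={w : Ryw}. Then at y, □r holds; since □(□r→r) at x, □r→r at y, so r at y, i.e. Ryy.
The converse is a direct semantic check.
So the correspondent is shift-reflexivity.

shift-reflexivity: \forall x \forall y (Rxy \to Ryy)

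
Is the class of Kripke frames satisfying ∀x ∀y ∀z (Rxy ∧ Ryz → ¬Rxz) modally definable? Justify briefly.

Modal frame validity is preserved under surjective bounded morphisms.
The 3-cycle (worlds 0,1,2 with 0→1→2→0) is intransitive. Mapping every world to a single reflexive point • is a surjective bounded morphism; the reflexive point is not intransitive (R••∧R•• but R••).
So no modal formula (or set of formulas) defines exactly the intransitive frames.

No — not modally definable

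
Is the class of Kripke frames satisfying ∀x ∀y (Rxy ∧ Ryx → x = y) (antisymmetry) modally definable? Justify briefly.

Not modally definable

If a class were modally definable it would be closed under surjective bounded morphisms (Goldblatt–Thomason).
The 6-cycle (worlds w0,w1,w2,w3,w4,w5 with w0→w1→w2→w3→w4→w5→w0) is antisymmetric. Sending even-indexed worlds to • and odd-indexed worlds to ∘ is a surjective bounded morphism onto the two-world frame with •↔∘, which is not antisymmetric.
So the class is not modally definable.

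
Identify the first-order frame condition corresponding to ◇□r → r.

This is a form of the B axiom.
Its frame correspondent is symmetry — ∀x ∀y (Rxy → Ryx).

symmetry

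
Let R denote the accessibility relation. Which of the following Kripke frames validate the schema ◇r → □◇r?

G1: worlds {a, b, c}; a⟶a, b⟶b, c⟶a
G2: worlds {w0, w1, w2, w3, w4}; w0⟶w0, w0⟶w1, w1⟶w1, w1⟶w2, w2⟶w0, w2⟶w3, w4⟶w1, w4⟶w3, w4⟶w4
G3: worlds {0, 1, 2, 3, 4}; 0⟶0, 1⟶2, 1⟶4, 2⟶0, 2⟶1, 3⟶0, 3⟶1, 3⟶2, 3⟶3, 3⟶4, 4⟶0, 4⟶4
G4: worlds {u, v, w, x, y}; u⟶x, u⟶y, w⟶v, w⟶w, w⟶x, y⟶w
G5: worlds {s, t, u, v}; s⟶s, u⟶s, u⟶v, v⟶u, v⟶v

G1

This is the axiom for the Euclidean property; its first-order frame correspondent is ∀x ∀y ∀z (Rxy ∧ Rxz → Ryz).
G1: holds.
G2: fails — Rw0w1 and Rw0w0 but not Rw1w0.
G3: fails — R12 and R12 but not R22.
G4: fails — Rux and Rux but not Rxx.
G5: fails — Ruv and Rus but not Rvs.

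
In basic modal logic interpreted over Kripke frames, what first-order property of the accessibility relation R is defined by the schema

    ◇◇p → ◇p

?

Transitivity

This schema is equivalent to the 4 axiom □p → □□p.
Its frame correspondent is transitivity — ∀x ∀y ∀z (Rxy ∧ Ryz → Rxz).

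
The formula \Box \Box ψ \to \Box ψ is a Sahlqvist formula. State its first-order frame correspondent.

Density

This is the C4 axiom.
It corresponds to density: \forall x \forall y (Rxy \to \exists z (Rxz \wedge Rzy)).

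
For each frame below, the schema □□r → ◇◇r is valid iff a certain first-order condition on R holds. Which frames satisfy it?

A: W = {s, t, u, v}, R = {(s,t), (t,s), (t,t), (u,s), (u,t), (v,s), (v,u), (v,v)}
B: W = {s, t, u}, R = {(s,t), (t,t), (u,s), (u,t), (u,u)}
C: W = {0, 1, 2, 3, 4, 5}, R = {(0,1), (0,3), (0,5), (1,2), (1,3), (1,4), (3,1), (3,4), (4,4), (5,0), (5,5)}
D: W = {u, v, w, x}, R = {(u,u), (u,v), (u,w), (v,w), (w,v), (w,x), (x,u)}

A, B, D

The schema corresponds to a generalized confluence (Geach) condition: ∀x ∃w (xR²w ∧ xR²w).
A: ✓.
B: ✓.
C: fails — at 2 but no w with 2R²w and 2R²w.
D: ✓.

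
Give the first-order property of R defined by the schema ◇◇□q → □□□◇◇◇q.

This is a Sahlqvist (Geach-type) schema ◇^2□^1q → □^3◇^3q.
Minimal-valuation argument: fix x; take any y with xR^2y and any z with xR^3z. Set V(q) to the set of worlds R-reachable from y in exactly 1 step. Then □^1q holds at y, so the antecedent holds at x; validity forces ◇^3q at z, giving a w with zR^3w and yR^1w.
First-order correspondent: ∀x ∀y ∀z ((xR²y ∧ xR³z) → ∃w (yRw ∧ zR³w)).

∀x ∀y ∀z ((xR²y ∧ xR³z) → ∃w (yRw ∧ zR³w))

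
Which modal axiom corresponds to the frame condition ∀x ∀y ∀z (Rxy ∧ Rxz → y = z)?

This is partial functionality; the standard corresponding axiom is CD: ◇s → □s.
Suppose ◇s→□s is valid. Take Rxy, Rxz and set V(s)={y}. Then ◇s at x, so □s at x, so s at z, i.e. z=y.

◇s → □s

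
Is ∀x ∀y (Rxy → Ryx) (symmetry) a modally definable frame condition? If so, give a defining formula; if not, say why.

Definable; p → □◇p defines it

This is a Sahlqvist condition; the B axiom p → □◇p defines it.
Suppose p→□◇p is valid. Take Rxy and set V(p)={x}. Then p at x, so □◇p at x, so ◇p at y, so some z with Ryz has p; z=x, i.e. Ryx.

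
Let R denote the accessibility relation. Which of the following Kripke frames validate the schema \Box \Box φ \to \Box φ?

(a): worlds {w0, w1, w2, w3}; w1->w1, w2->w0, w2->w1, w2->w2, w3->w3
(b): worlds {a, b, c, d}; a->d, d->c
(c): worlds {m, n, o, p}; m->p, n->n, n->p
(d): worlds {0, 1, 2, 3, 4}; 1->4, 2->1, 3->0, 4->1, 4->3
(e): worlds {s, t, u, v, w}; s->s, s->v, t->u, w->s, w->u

This is the axiom for density; its first-order frame correspondent is \forall x \forall y (Rxy \to \exists z (Rxz \wedge Rzy)).
(a): holds.
(b): fails — Rad but no z with Raz and Rzd.
(c): fails — Rmp but no z with Rmz and Rzp.
(d): fails — R43 but no z with R4z and Rz3.
(e): fails — Rwu but no z with Rwz and Rzu.
Valid on: (a).

(a)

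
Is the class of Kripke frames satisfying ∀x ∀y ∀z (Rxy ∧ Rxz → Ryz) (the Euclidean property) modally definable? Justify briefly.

This is a Sahlqvist condition; the 5 axiom ◇r → □◇r defines it.
Suppose ◇r→□◇r is valid. Take Rxy, Rxz and set V(r)={y}. Then ◇r at x, so □◇r at x, so ◇r at z, so some w with Rzw has r; w=y, i.e. Rzy. By symmetry of the argument, Ryz.

Yes — defined by ◇r → □◇r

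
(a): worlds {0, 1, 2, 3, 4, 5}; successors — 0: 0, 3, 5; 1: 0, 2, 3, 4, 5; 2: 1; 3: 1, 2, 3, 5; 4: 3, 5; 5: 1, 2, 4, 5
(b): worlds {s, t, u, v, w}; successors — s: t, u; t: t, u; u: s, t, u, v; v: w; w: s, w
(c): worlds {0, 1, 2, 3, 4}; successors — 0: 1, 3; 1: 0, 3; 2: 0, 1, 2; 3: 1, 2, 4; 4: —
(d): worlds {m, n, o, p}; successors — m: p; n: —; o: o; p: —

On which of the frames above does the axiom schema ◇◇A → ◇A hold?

(d)

This is the axiom for transitivity; its first-order frame correspondent is ∀x ∀y ∀z (Rxy ∧ Ryz → Rxz).
(a): fails — R12 and R21 but not R11.
(b): fails — Ruv and Rvw but not Ruw.
(c): fails — R10 and R01 but not R11.
(d): holds.
Valid on: (d).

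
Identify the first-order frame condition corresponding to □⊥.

□⊥ is valid iff no world has any successor (otherwise □⊥ fails at any world with one).

emptiness of R: ∀x ∀y ¬Rxy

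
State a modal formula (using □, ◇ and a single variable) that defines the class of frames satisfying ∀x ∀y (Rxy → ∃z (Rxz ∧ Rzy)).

□□q → □q

This is density; the standard corresponding axiom is C4: □□q → □q.
Suppose □□q→□q is valid. Take Rxy and set V(q)={w : xR²w}. Then □□q at x, so □q at x, so q at y, i.e. ∃z(Rxz∧Rzy).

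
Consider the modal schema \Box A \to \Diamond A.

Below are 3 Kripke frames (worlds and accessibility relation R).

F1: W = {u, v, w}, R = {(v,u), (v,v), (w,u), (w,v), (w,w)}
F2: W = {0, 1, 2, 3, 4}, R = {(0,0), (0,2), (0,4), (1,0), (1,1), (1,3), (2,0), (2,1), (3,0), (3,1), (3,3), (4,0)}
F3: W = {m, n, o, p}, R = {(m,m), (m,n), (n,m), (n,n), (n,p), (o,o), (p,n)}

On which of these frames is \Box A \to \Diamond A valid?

F2, F3

This is the axiom for seriality; its first-order frame correspondent is \forall x \exists y Rxy.
F1: fails — world u has no successor.
F2: ✓.
F3: ✓.
Valid on: F2, F3.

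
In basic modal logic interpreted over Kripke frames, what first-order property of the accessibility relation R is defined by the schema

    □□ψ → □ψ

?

Density

This is the C4 axiom.
It corresponds to density: ∀x ∀y (Rxy → ∃z (Rxz ∧ Rzy)).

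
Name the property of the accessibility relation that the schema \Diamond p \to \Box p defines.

Suppose ◇p→□p is valid. Take Rxy, Rxz and set V(p)={y}. Then ◇p at x, so □p at x, so p at z, i.e. z=y.
Conversely, on a frame with partial functionality the schema holds at every world under every valuation.
Frame condition: \forall x \forall y \forall z (Rxy \wedge Rxz \to y = z).

partial functionality: \forall x \forall y \forall z (Rxy \wedge Rxz \to y = z)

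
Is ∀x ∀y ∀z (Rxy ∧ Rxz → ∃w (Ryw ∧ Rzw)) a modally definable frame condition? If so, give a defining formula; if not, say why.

Yes, by ◇□r → □◇r

This is a Sahlqvist condition; the .2 axiom ◇□r → □◇r defines it.
Suppose ◇□r→□◇r is valid. Take Rxy, Rxz and set V(r)={w : Ryw}. Then □r at y so ◇□r at x, so □◇r at x, so ◇r at z, giving w with Rzw and Ryw.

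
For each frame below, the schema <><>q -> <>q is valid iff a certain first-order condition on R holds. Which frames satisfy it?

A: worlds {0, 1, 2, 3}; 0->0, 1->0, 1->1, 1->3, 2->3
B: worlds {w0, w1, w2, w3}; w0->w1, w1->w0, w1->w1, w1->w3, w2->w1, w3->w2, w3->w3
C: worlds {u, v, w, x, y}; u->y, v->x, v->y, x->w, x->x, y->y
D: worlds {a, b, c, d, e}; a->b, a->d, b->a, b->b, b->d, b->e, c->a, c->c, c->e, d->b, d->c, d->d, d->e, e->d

The schema corresponds to transitivity: forall x forall y forall z (Rxy & Ryz -> Rxz).
A: satisfies the condition.
B: fails — Rw3w2 and Rw2w1 but not Rw3w1.
C: fails — Rvx and Rxw but not Rvw.
D: fails — Rdc and Rca but not Rda.
Valid on: A.

A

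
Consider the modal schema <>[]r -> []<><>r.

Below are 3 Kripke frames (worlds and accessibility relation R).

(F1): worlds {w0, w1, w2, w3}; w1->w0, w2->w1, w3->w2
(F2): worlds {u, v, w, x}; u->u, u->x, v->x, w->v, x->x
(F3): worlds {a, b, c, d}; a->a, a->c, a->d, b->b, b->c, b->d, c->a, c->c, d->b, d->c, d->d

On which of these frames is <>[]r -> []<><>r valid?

(F2), (F3)

Frame correspondent (Sahlqvist): forall x forall y forall z ((xRy & xRz) -> exists w (yRw & z R^2 w)) — i.e. a generalized confluence (Geach) condition.
(F1): fails — w1Rw0, w1Rw0 but no w with w0Rw and w0R²w.
(F2): condition met.
(F3): condition met.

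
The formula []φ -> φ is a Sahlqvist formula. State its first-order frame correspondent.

reflexivity

Suppose □φ→φ is valid. At any x set V(φ)={w : Rxw}. Then □φ holds at x, so φ holds at x, i.e. Rxx.
The converse is a direct semantic check.
So the correspondent is reflexivity.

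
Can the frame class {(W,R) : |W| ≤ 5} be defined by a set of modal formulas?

Modal frame validity is preserved under disjoint unions.
Any modal formula valid on each of 6 disjoint one-world frames is valid on their disjoint union (validity is preserved under disjoint unions). Each one-world frame has |W|=1≤5, but the union has |W|=6.
Hence having at most 5 worlds is not modally definable.

Not modally definable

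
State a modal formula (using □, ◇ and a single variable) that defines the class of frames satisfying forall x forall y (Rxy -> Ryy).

The condition is shift-reflexivity. The T□ schema □(□ψ → ψ) defines it.
Suppose □(□ψ→ψ) is valid. Take Rxy and set V(ψ)={w : Ryw}. Then at y, □ψ holds; since □(□ψ→ψ) at x, □ψ→ψ at y, so ψ at y, i.e. Ryy.

□(□ψ → ψ)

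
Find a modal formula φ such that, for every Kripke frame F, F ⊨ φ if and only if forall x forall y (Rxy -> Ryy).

The condition is shift-reflexivity. The T□ schema □(□s → s) defines it.

□(□s → s)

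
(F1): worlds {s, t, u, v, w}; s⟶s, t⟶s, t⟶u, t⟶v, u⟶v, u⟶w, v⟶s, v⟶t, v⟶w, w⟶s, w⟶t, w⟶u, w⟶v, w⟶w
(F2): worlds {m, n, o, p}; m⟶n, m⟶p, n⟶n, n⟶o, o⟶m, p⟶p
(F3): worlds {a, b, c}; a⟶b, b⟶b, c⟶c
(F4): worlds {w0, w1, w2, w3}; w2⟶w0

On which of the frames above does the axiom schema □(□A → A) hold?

(F3)

Frame correspondent (Sahlqvist): ∀x ∀y (Rxy → Ryy) — i.e. shift-reflexivity.
(F1): fails — Ruv but not Rvv.
(F2): fails — Rom but not Rmm.
(F3): satisfies the condition.
(F4): fails — Rw2w0 but not Rw0w0.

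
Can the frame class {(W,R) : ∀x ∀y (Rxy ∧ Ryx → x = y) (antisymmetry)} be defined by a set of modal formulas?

Not definable by any modal formula

Modal frame validity is preserved under surjective bounded morphisms.
The 8-cycle (worlds a,b,c,d,e,f,g,h with a→b→c→d→e→f→g→h→a) is antisymmetric. Sending even-indexed worlds to s and odd-indexed worlds to t is a surjective bounded morphism onto the two-world frame with s↔t, which is not antisymmetric.
So the class is not modally definable.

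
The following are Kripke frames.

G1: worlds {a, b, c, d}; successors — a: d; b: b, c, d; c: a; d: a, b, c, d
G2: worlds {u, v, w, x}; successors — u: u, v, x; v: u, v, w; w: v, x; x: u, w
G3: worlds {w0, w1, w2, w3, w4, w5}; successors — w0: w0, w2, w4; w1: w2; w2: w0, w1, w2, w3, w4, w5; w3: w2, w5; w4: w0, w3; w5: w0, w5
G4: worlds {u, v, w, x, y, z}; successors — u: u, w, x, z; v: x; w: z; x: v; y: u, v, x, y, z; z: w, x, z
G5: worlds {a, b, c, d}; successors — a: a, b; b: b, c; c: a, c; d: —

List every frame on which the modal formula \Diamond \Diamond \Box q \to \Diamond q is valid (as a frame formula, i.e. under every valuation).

G2, G5

The schema corresponds to a generalized confluence (Geach) condition: \forall x \forall y (x R^2 y \to \exists w (yRw \wedge xRw)).
G1: fails — aR²c but no w with cRw and aRw.
G2: satisfies the condition.
G3: fails — w1R²w4 but no w with w4Rw and w1Rw.
G4: fails — uR²x but no t with xRt and uRt.
G5: satisfies the condition.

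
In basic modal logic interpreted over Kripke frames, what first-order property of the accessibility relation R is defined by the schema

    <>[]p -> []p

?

This is frame-equivalent to ◇p → □◇p (substitute ¬p for p and contrapose).
Suppose ◇p→□◇p is valid. Take Rxy, Rxz and set V(p)={y}. Then ◇p at x, so □◇p at x, so ◇p at z, so some w with Rzw has p; w=y, i.e. Rzy. By symmetry of the argument, Ryz.
Conversely, any frame satisfying forall x forall y forall z (Rxy & Rxz -> Ryz) validates the schema.
So the correspondent is the Euclidean property.

the Euclidean property: forall x forall y forall z (Rxy & Rxz -> Ryz)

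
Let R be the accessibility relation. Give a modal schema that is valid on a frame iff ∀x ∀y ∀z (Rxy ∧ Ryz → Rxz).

This is transitivity; the standard corresponding axiom is 4: □ψ → □□ψ.
Suppose □ψ→□□ψ is valid. Take Rxy, Ryz and set V(ψ)={w : Rxw}. Then □ψ at x, so □□ψ at x, so □ψ at y, so ψ at z, i.e. Rxz.

□ψ → □□ψ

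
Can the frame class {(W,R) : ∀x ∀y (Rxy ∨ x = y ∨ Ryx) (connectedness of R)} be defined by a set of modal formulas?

If a class were modally definable it would be closed under disjoint unions (Goldblatt–Thomason).
Take 3 disjoint single-world reflexive frames: each is trivially connected, but their disjoint union has 3 worlds with no edge between distinct components, so it is not connected.
Hence connectedness of R is not modally definable.

No — not modally definable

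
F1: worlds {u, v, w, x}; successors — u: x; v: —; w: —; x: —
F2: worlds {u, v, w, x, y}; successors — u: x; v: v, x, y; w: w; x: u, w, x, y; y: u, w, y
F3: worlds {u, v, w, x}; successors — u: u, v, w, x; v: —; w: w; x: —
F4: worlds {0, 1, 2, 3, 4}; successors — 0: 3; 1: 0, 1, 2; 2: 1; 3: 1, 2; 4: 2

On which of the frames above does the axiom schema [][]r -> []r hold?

F2, F3

Frame correspondent (Sahlqvist): forall x forall y (Rxy -> exists z (Rxz & Rzy)) — i.e. density.
F1: fails — Rux but no z with Ruz and Rzx.
F2: satisfies the condition.
F3: satisfies the condition.
F4: fails — R03 but no z with R0z and Rz3.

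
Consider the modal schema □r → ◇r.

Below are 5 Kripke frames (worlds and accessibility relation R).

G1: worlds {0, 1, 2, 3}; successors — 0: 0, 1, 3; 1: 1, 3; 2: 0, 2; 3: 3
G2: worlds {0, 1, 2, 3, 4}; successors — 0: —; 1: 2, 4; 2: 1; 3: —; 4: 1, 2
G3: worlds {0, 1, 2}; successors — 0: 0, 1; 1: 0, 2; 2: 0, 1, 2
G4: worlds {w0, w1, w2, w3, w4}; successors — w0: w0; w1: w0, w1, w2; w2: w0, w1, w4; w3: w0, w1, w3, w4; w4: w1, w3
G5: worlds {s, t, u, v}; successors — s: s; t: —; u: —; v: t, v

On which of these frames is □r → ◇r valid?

The schema corresponds to seriality: ∀x ∃y Rxy.
G1: ✓.
G2: fails — world 0 has no successor.
G3: ✓.
G4: ✓.
G5: fails — world t has no successor.
Valid on: G1, G3, G4.

G1, G3, G4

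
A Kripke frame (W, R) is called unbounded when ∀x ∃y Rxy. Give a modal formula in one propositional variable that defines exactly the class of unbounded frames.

□p → ◇p

This is seriality; the standard corresponding axiom is D: □p → ◇p.
Suppose □p→◇p is valid. At any x set V(p)=W. Then □p at x, so ◇p at x, so x has a successor.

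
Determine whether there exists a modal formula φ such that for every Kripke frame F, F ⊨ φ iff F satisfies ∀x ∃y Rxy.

The condition is seriality. A defining modal formula is □q → ◇q.
Suppose □q→◇q is valid. At any x set V(q)=W. Then □q at x, so ◇q at x, so x has a successor.

Yes — defined by □q → ◇q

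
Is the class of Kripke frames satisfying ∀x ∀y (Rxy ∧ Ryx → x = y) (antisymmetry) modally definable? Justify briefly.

If a class were modally definable it would be closed under surjective bounded morphisms (Goldblatt–Thomason).
The 4-cycle (worlds w0,w1,w2,w3 with w0→w1→w2→w3→w0) is antisymmetric. Sending even-indexed worlds to s and odd-indexed worlds to t is a surjective bounded morphism onto the two-world frame with s↔t, which is not antisymmetric.
Hence antisymmetry is not modally definable.

Not modally definable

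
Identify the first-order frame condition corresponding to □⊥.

This is the Ver axiom.
Its frame correspondent is emptiness of R — ∀x ∀y ¬Rxy.

Emptiness of R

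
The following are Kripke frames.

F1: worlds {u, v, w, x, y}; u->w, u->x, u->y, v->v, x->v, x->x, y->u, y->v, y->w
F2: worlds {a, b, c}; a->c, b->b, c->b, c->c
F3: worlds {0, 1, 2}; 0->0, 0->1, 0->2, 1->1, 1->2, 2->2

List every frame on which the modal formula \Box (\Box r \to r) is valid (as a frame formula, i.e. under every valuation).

Frame correspondent (Sahlqvist): \forall x \forall y (Rxy \to Ryy) — i.e. shift-reflexivity.
F1: fails — Ruw but not Rww.
F2: satisfies the condition.
F3: satisfies the condition.
Valid on: F2, F3.

F2, F3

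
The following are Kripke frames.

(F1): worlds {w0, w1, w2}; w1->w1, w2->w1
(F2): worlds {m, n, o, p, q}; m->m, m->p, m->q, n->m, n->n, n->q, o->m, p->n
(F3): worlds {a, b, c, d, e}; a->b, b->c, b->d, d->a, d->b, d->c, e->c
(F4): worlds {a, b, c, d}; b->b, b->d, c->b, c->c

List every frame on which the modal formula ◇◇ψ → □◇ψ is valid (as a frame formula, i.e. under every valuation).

Frame correspondent (Sahlqvist): ∀x ∀y ∀z ((xR²y ∧ xRz) → ∃w (y = w ∧ zRw)) — i.e. a generalized confluence (Geach) condition.
(F1): holds.
(F2): fails — mR²m, mRp but no w with m=w and pRw.
(F3): fails — bR²a, bRc but no w with a=w and cRw.
(F4): fails — bR²b, bRd but no w with b=w and dRw.
Valid on: (F1).

(F1)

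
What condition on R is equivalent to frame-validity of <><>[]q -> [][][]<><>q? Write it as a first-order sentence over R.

forall x forall y forall z ((x R^2 y & x R^3 z) -> exists w (yRw & z R^2 w))

This is a Sahlqvist (Geach-type) schema ◇^2□^1q → □^3◇^2q.
Minimal-valuation argument: fix x; take any y with xR^2y and any z with xR^3z. Set V(q) to the set of worlds R-reachable from y in exactly 1 step. Then □^1q holds at y, so the antecedent holds at x; validity forces ◇^2q at z, giving a w with zR^2w and yR^1w.
First-order correspondent: forall x forall y forall z ((x R^2 y & x R^3 z) -> exists w (yRw & z R^2 w)).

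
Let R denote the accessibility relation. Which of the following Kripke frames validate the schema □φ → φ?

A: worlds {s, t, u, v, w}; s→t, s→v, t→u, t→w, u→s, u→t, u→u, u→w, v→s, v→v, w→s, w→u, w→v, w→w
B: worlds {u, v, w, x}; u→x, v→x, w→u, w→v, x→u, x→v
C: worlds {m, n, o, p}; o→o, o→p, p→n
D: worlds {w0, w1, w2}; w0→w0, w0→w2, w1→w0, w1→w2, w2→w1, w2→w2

none

Frame correspondent (Sahlqvist): ∀x Rxx — i.e. reflexivity.
A: fails — world s does not see itself.
B: fails — world u does not see itself.
C: fails — world m does not see itself.
D: fails — world w1 does not see itself.
Valid on no frame.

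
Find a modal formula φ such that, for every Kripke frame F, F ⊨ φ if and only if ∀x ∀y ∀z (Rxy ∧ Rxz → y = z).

◇q → □q

This is partial functionality; the standard corresponding axiom is CD: ◇q → □q.
Suppose ◇q→□q is valid. Take Rxy, Rxz and set V(q)={y}. Then ◇q at x, so □q at x, so q at z, i.e. z=y.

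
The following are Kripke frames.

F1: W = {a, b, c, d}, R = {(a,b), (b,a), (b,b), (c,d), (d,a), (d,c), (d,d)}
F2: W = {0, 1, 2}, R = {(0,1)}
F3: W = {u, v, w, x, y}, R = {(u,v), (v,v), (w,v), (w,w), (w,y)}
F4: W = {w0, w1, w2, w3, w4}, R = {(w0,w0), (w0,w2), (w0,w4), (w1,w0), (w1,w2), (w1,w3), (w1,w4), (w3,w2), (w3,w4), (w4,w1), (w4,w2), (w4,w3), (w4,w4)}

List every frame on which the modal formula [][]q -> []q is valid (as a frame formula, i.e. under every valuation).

F1, F3, F4

This is the axiom for density; its first-order frame correspondent is forall x forall y (Rxy -> exists z (Rxz & Rzy)).
F1: holds.
F2: fails — R01 but no z with R0z and Rz1.
F3: holds.
F4: holds.
Valid on: F1, F3, F4.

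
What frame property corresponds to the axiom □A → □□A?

This schema is the 4 axiom.
Its frame correspondent is transitivity — ∀x ∀y ∀z (Rxy ∧ Ryz → Rxz).

transitivity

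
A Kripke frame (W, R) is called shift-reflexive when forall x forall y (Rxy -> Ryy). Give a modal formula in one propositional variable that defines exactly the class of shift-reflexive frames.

The condition is shift-reflexivity. The T□ schema □(□s → s) defines it.
Suppose □(□s→s) is valid. Take Rxy and set V(s)={w : Ryw}. Then at y, □s holds; since □(□s→s) at x, □s→s at y, so s at y, i.e. Ryy.

□(□s → s)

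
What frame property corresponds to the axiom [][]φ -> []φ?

density: forall x forall y (Rxy -> exists z (Rxz & Rzy))

This schema is the C4 axiom.
Its frame correspondent is density — forall x forall y (Rxy -> exists z (Rxz & Rzy)).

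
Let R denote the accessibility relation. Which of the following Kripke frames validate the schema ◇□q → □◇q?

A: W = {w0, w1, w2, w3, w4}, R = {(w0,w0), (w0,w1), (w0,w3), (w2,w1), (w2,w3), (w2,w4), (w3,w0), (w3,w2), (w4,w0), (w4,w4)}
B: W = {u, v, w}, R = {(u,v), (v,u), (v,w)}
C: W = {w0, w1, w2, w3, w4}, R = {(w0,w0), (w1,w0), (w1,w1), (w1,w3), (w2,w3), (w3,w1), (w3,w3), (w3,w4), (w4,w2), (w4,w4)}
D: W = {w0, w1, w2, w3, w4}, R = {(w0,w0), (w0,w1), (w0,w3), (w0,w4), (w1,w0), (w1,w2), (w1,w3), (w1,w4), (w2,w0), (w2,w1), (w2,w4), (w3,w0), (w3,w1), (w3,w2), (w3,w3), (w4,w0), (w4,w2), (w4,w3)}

D

Frame correspondent (Sahlqvist): ∀x ∀y ∀z (Rxy ∧ Rxz → ∃w (Ryw ∧ Rzw)) — i.e. convergence.
A: fails — Rw0w1 and Rw0w1 but w1 and w1 have no common successor.
B: fails — Rvu and Rvw but u and w have no common successor.
C: fails — Rw1w0 and Rw1w3 but w0 and w3 have no common successor.
D: holds.
Valid on: D.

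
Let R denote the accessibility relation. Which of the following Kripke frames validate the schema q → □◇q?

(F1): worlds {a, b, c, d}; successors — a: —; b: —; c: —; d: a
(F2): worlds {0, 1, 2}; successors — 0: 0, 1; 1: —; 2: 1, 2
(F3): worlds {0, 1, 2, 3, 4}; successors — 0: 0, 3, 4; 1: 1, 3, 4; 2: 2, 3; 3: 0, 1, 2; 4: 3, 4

none

Frame correspondent (Sahlqvist): ∀x ∀y (Rxy → Ryx) — i.e. symmetry.
(F1): fails — Rda but not Rad.
(F2): fails — R01 but not R10.
(F3): fails — R43 but not R34.
Valid on no frame.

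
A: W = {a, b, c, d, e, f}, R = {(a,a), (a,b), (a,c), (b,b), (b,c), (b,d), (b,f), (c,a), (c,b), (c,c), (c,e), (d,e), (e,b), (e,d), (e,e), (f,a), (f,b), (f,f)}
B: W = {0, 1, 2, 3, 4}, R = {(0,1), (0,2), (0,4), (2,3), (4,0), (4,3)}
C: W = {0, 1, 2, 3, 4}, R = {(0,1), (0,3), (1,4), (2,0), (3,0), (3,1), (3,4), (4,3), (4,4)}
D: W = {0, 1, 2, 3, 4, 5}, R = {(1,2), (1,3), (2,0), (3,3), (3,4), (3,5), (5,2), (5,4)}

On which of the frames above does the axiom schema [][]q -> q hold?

A

This is the axiom for a generalized confluence (Geach) condition; its first-order frame correspondent is forall x exists w (x R^2 w & x = w).
A: ✓.
B: fails — at 1 but no w with 1R²w and 1=w.
C: fails — at 1 but no w with 1R²w and 1=w.
D: fails — at 0 but no w with 0R²w and 0=w.
Valid on: A.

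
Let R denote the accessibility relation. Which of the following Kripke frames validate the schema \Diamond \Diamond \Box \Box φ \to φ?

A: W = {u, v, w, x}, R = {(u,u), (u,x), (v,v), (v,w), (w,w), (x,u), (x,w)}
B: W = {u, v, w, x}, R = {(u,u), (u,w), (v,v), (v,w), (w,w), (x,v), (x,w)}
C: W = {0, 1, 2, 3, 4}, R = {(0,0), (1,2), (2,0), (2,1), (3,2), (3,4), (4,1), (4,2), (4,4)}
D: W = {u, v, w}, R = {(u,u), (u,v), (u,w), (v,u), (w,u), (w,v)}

This is the axiom for a generalized confluence (Geach) condition; its first-order frame correspondent is \forall x \forall y (x R^2 y \to \exists w (y R^2 w \wedge x = w)).
A: fails — uR²w but no t with wR²t and u=t.
B: fails — uR²w but no t with wR²t and u=t.
C: fails — 1R²0 but no w with 0R²w and 1=w.
D: ✓.
Valid on: D.

D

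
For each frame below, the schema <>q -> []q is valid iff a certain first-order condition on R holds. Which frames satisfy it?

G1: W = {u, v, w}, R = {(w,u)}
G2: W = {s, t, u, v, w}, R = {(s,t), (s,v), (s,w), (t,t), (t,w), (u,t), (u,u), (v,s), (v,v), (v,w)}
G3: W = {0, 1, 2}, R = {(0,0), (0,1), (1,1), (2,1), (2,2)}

The schema corresponds to partial functionality: forall x forall y forall z (Rxy & Rxz -> y = z).
G1: satisfies the condition.
G2: fails — s sees both t and v.
G3: fails — 0 sees both 0 and 1.

G1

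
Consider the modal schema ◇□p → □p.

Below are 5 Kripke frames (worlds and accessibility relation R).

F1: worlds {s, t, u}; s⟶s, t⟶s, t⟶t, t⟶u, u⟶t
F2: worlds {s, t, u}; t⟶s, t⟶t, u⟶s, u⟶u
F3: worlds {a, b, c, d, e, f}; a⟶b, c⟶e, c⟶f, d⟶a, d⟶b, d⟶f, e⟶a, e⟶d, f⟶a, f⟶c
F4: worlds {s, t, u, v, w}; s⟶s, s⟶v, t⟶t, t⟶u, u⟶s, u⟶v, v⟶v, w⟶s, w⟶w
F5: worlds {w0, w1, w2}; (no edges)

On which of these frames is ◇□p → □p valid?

F5

Frame correspondent (Sahlqvist): ∀x ∀y ∀z (Rxy ∧ Rxz → Ryz) — i.e. the Euclidean property.
F1: fails — Rts and Rtt but not Rst.
F2: fails — Rts and Rtt but not Rst.
F3: fails — Rab and Rab but not Rbb.
F4: fails — Rsv and Rss but not Rvs.
F5: holds.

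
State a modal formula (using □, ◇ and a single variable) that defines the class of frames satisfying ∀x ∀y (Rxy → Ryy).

This is shift-reflexivity; the standard corresponding axiom is T□: □(□q → q).
Suppose □(□q→q) is valid. Take Rxy and set V(q)={w : Ryw}. Then at y, □q holds; since □(□q→q) at x, □q→q at y, so q at y, i.e. Ryy.

□(□q → q)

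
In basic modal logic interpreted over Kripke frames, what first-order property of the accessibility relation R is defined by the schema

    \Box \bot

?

emptiness of R

□⊥ is valid iff no world has any successor (otherwise □⊥ fails at any world with one).
The converse is a direct semantic check.
Frame condition: \forall x \forall y \neg Rxy.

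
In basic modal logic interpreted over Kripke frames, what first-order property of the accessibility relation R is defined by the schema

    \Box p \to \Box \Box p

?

transitivity

Suppose □p→□□p is valid. Take Rxy, Ryz and set V(p)={w : Rxw}. Then □p at x, so □□p at x, so □p at y, so p at z, i.e. Rxz.
The converse is a direct semantic check.
So the correspondent is transitivity.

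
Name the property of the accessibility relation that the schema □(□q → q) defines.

shift-reflexivity: ∀x ∀y (Rxy → Ryy)

Suppose □(□q→q) is valid. Take Rxy and set V(q)={w : Ryw}. Then at y, □q holds; since □(□q→q) at x, □q→q at y, so q at y, i.e. Ryy.
Conversely, any frame satisfying ∀x ∀y (Rxy → Ryy) validates the schema.
Frame condition: ∀x ∀y (Rxy → Ryy).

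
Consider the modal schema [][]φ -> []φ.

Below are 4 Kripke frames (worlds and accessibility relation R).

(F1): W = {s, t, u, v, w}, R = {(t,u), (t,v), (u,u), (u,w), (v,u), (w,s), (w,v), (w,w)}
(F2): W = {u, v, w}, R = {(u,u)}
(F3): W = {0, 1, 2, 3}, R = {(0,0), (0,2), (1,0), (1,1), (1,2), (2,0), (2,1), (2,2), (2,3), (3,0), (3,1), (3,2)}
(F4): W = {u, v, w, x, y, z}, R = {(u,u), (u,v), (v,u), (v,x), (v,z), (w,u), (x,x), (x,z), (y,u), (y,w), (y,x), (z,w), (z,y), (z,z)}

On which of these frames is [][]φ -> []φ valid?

(F2), (F3)

The schema corresponds to density: forall x forall y (Rxy -> exists z (Rxz & Rzy)).
(F1): fails — Rtv but no z with Rtz and Rzv.
(F2): holds.
(F3): holds.
(F4): fails — Ryw but no t with Ryt and Rtw.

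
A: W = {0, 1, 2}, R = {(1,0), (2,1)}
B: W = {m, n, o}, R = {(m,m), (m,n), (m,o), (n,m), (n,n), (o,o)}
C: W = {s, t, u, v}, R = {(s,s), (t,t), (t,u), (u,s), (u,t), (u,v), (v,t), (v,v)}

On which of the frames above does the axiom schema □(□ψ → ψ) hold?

B

The schema corresponds to shift-reflexivity: ∀x ∀y (Rxy → Ryy).
A: fails — R10 but not R00.
B: condition met.
C: fails — Rtu but not Ruu.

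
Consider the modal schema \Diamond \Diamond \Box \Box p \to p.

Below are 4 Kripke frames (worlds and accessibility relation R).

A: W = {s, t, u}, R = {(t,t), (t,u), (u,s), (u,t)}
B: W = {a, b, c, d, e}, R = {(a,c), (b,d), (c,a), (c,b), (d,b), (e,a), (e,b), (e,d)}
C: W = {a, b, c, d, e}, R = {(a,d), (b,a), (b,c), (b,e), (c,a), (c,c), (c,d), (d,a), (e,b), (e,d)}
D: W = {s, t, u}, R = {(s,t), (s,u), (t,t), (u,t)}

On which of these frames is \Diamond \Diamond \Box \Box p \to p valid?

none

The schema corresponds to a generalized confluence (Geach) condition: \forall x \forall y (x R^2 y \to \exists w (y R^2 w \wedge x = w)).
A: fails — tR²s but no w with sR²w and t=w.
B: fails — aR²b but no w with bR²w and a=w.
C: fails — bR²a but no w with aR²w and b=w.
D: fails — sR²t but no w with tR²w and s=w.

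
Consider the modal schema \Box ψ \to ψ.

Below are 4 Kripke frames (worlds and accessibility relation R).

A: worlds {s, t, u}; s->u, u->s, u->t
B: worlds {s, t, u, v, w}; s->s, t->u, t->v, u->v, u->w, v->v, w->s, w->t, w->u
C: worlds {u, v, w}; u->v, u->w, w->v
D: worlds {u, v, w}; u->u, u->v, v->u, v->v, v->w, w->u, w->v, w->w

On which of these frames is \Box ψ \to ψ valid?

The schema corresponds to reflexivity: \forall x Rxx.
A: fails — world s does not see itself.
B: fails — world t does not see itself.
C: fails — world u does not see itself.
D: condition met.

D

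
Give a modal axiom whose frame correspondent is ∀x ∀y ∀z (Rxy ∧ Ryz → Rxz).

A defining formula is □q → □□q (the 4 axiom).

□q → □□q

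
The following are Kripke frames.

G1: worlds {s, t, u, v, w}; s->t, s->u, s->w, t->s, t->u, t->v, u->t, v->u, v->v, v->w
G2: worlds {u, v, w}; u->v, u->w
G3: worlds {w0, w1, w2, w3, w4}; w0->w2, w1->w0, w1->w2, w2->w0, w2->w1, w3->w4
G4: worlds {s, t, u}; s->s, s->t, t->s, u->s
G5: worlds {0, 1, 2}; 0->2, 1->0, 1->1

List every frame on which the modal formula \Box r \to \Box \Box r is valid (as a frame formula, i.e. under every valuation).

G2

This is the axiom for transitivity; its first-order frame correspondent is \forall x \forall y \forall z (Rxy \wedge Ryz \to Rxz).
G1: fails — Rtv and Rvw but not Rtw.
G2: holds.
G3: fails — Rw1w2 and Rw2w1 but not Rw1w1.
G4: fails — Rus and Rst but not Rut.
G5: fails — R10 and R02 but not R12.
Valid on: G2.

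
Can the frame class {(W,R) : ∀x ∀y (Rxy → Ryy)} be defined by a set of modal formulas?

The condition is shift-reflexivity. A defining modal formula is □(□p → p).

Definable; □(□p → p) defines it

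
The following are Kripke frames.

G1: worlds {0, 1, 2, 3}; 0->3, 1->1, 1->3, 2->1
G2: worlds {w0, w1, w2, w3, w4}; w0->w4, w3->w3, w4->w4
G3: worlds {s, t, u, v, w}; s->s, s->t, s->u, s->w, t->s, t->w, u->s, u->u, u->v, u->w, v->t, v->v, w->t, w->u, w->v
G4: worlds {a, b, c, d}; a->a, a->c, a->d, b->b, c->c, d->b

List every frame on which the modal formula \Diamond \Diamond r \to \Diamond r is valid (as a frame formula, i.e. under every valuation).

This is the axiom for transitivity; its first-order frame correspondent is \forall x \forall y \forall z (Rxy \wedge Ryz \to Rxz).
G1: fails — R21 and R13 but not R23.
G2: satisfies the condition.
G3: fails — Ruv and Rvt but not Rut.
G4: fails — Rad and Rdb but not Rab.
Valid on: G2.

G2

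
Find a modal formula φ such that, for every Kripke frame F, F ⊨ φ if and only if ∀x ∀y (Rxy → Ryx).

A defining formula is p → □◇p (the B axiom).
Suppose p→□◇p is valid. Take Rxy and set V(p)={x}. Then p at x, so □◇p at x, so ◇p at y, so some z with Ryz has p; z=x, i.e. Ryx.

p → □◇p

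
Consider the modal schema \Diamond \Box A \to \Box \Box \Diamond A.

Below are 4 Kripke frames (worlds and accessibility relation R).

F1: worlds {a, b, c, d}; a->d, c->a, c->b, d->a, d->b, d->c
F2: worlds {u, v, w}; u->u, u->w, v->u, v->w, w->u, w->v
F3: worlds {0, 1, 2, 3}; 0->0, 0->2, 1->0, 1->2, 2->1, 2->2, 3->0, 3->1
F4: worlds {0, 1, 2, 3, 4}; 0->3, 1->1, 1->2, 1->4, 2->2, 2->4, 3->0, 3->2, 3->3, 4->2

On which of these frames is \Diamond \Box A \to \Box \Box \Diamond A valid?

F2, F3

The schema corresponds to a generalized confluence (Geach) condition: \forall x \forall y \forall z ((xRy \wedge x R^2 z) \to \exists w (yRw \wedge zRw)).
F1: fails — aRd, aR²a but no w with dRw and aRw.
F2: ✓.
F3: ✓.
F4: fails — 3R0, 3R²2 but no w with 0Rw and 2Rw.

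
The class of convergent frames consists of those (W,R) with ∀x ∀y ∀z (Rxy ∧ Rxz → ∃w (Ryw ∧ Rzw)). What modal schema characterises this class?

A defining formula is ◇□p → □◇p (the .2 axiom).
Suppose ◇□p→□◇p is valid. Take Rxy, Rxz and set V(p)={w : Ryw}. Then □p at y so ◇□p at x, so □◇p at x, so ◇p at z, giving w with Rzw and Ryw.

◇□p → □◇p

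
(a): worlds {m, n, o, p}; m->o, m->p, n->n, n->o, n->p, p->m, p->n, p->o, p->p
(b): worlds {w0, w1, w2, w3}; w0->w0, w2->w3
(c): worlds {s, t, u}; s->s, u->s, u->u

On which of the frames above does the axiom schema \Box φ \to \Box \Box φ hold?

The schema corresponds to transitivity: \forall x \forall y \forall z (Rxy \wedge Ryz \to Rxz).
(a): fails — Rnp and Rpm but not Rnm.
(b): ✓.
(c): ✓.
Valid on: (b), (c).

(b), (c)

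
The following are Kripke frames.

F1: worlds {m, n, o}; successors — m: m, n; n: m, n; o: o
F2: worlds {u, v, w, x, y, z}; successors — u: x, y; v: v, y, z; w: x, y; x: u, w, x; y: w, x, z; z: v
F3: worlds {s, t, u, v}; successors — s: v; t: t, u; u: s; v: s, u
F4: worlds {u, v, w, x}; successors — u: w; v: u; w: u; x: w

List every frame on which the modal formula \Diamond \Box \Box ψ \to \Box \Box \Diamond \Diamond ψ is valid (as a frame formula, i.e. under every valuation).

Frame correspondent (Sahlqvist): \forall x \forall y \forall z ((xRy \wedge x R^2 z) \to \exists w (y R^2 w \wedge z R^2 w)) — i.e. a generalized confluence (Geach) condition.
F1: holds.
F2: holds.
F3: fails — tRt, tR²u but no w with tR²w and uR²w.
F4: fails — uRw, uR²u but no t with wR²t and uR²t.

F1, F2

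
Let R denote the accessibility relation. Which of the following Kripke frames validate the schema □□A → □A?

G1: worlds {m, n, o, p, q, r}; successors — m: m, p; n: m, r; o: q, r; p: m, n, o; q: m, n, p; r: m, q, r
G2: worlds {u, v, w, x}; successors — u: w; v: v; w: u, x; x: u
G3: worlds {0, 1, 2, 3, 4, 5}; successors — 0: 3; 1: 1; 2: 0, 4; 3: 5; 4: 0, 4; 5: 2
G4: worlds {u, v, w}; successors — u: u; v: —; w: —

This is the axiom for density; its first-order frame correspondent is ∀x ∀y (Rxy → ∃z (Rxz ∧ Rzy)).
G1: fails — Rpn but no z with Rpz and Rzn.
G2: fails — Ruw but no z with Ruz and Rzw.
G3: fails — R03 but no z with R0z and Rz3.
G4: condition met.
Valid on: G4.

G4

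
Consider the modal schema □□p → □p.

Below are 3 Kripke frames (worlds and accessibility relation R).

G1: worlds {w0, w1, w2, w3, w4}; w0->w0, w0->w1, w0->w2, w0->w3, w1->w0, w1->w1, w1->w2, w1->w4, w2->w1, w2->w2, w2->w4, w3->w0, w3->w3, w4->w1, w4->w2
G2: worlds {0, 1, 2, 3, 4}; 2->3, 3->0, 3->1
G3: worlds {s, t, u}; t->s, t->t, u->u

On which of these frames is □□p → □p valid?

G1, G3

Frame correspondent (Sahlqvist): ∀x ∀y (Rxy → ∃z (Rxz ∧ Rzy)) — i.e. density.
G1: satisfies the condition.
G2: fails — R23 but no z with R2z and Rz3.
G3: satisfies the condition.
Valid on: G1, G3.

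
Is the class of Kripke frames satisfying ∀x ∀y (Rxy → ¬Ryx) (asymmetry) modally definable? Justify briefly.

Any modally definable frame class is closed under surjective bounded morphisms.
The 3-cycle (worlds a,b,c with a→b→c→a) is asymmetric. Mapping every world to a single reflexive point • is a surjective bounded morphism, and the reflexive point is not asymmetric (R•• but asymmetry requires ¬R••).
So no modal formula (or set of formulas) defines exactly the asymmetric frames.

Not modally definable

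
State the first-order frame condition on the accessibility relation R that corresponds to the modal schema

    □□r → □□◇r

∀x ∀z (xR²z → ∃w (xR²w ∧ zRw))

This is a Sahlqvist (Geach-type) schema ◇^0□^2r → □^2◇^1r.
Minimal-valuation argument: fix x; take any y with xR^0y and any z with xR^2z. Set V(r) to the set of worlds R-reachable from y in exactly 2 steps. Then □^2r holds at y, so the antecedent holds at x; validity forces ◇^1r at z, giving a w with zR^1w and yR^2w.
First-order correspondent: ∀x ∀z (xR²z → ∃w (xR²w ∧ zRw)).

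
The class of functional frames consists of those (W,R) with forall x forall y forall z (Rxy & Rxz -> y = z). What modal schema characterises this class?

This is partial functionality; the standard corresponding axiom is CD: ◇ψ → □ψ.

◇ψ → □ψ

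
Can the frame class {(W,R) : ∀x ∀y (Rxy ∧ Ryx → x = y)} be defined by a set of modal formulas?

Not modally definable

If a class were modally definable it would be closed under surjective bounded morphisms (Goldblatt–Thomason).
The 6-cycle (worlds 0,1,2,3,4,5 with 0→1→2→3→4→5→0) is antisymmetric. Sending even-indexed worlds to s and odd-indexed worlds to t is a surjective bounded morphism onto the two-world frame with s↔t, which is not antisymmetric.
Hence antisymmetry is not modally definable.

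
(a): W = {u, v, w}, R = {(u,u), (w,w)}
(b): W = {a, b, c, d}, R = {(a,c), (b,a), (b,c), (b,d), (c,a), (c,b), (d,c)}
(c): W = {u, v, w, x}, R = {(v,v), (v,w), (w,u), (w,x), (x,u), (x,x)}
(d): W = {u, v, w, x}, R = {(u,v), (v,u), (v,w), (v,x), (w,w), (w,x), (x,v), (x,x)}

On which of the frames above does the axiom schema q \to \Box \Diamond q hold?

This is the axiom for symmetry; its first-order frame correspondent is \forall x \forall y (Rxy \to Ryx).
(a): holds.
(b): fails — Rdc but not Rcd.
(c): fails — Rwu but not Ruw.
(d): fails — Rwx but not Rxw.

(a)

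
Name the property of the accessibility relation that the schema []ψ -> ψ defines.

Suppose □ψ→ψ is valid. At any x set V(ψ)={w : Rxw}. Then □ψ holds at x, so ψ holds at x, i.e. Rxx.

reflexivity: forall x Rxx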